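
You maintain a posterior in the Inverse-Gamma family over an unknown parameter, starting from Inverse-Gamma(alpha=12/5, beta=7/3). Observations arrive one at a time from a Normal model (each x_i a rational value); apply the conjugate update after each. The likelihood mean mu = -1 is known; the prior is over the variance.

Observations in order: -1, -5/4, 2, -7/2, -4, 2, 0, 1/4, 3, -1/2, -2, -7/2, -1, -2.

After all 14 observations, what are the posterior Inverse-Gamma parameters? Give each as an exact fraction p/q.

obs 1: x=-1 → posterior Inverse-Gamma(29/10, 7/3)
obs 2: x=-5/4 → posterior Inverse-Gamma(17/5, 227/96)
obs 3: x=2 → posterior Inverse-Gamma(39/10, 659/96)
obs 4: x=-7/2 → posterior Inverse-Gamma(22/5, 959/96)
obs 5: x=-4 → posterior Inverse-Gamma(49/10, 1391/96)
obs 6: x=2 → posterior Inverse-Gamma(27/5, 1823/96)
obs 7: x=0 → posterior Inverse-Gamma(59/10, 1871/96)
obs 8: x=1/4 → posterior Inverse-Gamma(32/5, 973/48)
obs 9: x=3 → posterior Inverse-Gamma(69/10, 1357/48)
obs 10: x=-1/2 → posterior Inverse-Gamma(37/5, 1363/48)
obs 11: x=-2 → posterior Inverse-Gamma(79/10, 1387/48)
obs 12: x=-7/2 → posterior Inverse-Gamma(42/5, 1537/48)
obs 13: x=-1 → posterior Inverse-Gamma(89/10, 1537/48)
obs 14: x=-2 → posterior Inverse-Gamma(47/5, 1561/48)

alpha=47/5, beta=1561/48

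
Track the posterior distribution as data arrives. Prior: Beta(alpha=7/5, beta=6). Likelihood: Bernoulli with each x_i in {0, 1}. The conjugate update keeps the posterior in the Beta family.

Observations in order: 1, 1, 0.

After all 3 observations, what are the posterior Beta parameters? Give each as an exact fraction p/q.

alpha=17/5, beta=7

obs 1: x=1 → posterior Beta(12/5, 6)
obs 2: x=1 → posterior Beta(17/5, 6)
obs 3: x=0 → posterior Beta(17/5, 7)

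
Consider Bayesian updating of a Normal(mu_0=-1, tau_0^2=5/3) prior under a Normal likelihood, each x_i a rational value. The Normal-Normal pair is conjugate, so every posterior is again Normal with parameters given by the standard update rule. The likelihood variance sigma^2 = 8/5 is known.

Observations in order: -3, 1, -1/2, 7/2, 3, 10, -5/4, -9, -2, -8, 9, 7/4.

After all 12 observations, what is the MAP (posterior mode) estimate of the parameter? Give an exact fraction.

obs 1: x=-3 → posterior Normal(-99/49, 40/49)
obs 2: x=1 → posterior Normal(-1, 20/37)
obs 3: x=-1/2 → posterior Normal(-173/198, 40/99)
obs 4: x=7/2 → posterior Normal(1/124, 10/31)
obs 5: x=3 → posterior Normal(76/149, 40/149)
obs 6: x=10 → posterior Normal(163/87, 20/87)
obs 7: x=-5/4 → posterior Normal(1179/796, 40/199)
obs 8: x=-9 → posterior Normal(279/896, 5/28)
obs 9: x=-2 → posterior Normal(79/996, 40/249)
obs 10: x=-8 → posterior Normal(-721/1096, 20/137)
obs 11: x=9 → posterior Normal(179/1196, 40/299)
obs 12: x=7/4 → posterior Normal(59/216, 10/81)

59/216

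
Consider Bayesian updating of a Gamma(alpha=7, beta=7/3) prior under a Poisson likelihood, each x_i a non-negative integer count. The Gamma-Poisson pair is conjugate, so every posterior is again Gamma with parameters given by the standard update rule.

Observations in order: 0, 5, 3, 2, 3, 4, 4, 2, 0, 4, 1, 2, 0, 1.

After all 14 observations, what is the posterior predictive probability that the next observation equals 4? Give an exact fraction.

obs 1: x=0 → posterior Gamma(7, 10/3)
obs 2: x=5 → posterior Gamma(12, 13/3)
obs 3: x=3 → posterior Gamma(15, 16/3)
obs 4: x=2 → posterior Gamma(17, 19/3)
obs 5: x=3 → posterior Gamma(20, 22/3)
obs 6: x=4 → posterior Gamma(24, 25/3)
obs 7: x=4 → posterior Gamma(28, 28/3)
obs 8: x=2 → posterior Gamma(30, 31/3)
obs 9: x=0 → posterior Gamma(30, 34/3)
obs 10: x=4 → posterior Gamma(34, 37/3)
obs 11: x=1 → posterior Gamma(35, 40/3)
obs 12: x=2 → posterior Gamma(37, 43/3)
obs 13: x=0 → posterior Gamma(37, 46/3)
obs 14: x=1 → posterior Gamma(38, 49/3)

5326519508463585307614585767623579967016713137893818143067467062087495/45411629371793572179501956567228818413014662554192210155949686421192704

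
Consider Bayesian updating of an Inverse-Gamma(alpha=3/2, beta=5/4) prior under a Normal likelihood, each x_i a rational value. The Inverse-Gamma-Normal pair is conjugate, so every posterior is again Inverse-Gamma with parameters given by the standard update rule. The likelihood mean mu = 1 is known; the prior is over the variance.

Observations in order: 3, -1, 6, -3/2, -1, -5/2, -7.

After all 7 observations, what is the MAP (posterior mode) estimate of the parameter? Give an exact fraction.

61/6

obs 1: x=3 → posterior Inverse-Gamma(2, 13/4)
obs 2: x=-1 → posterior Inverse-Gamma(5/2, 21/4)
obs 3: x=6 → posterior Inverse-Gamma(3, 71/4)
obs 4: x=-3/2 → posterior Inverse-Gamma(7/2, 167/8)
obs 5: x=-1 → posterior Inverse-Gamma(4, 183/8)
obs 6: x=-5/2 → posterior Inverse-Gamma(9/2, 29)
obs 7: x=-7 → posterior Inverse-Gamma(5, 61)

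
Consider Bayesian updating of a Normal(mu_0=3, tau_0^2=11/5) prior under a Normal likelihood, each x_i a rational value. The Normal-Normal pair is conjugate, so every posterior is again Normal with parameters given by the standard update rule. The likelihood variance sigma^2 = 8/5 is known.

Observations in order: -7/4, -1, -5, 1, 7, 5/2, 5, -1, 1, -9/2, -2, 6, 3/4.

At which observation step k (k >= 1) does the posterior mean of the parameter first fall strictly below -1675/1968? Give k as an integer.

k = 3

obs 1: x=-7/4 → posterior Normal(1/4, 88/95)
obs 2: x=-1 → posterior Normal(-5/24, 44/75)
obs 3: x=-5 → posterior Normal(-245/164, 88/205)
obs 4: x=1 → posterior Normal(-201/208, 22/65)
obs 5: x=7 → posterior Normal(107/252, 88/315)
obs 6: x=5/2 → posterior Normal(217/296, 44/185)
obs 7: x=5 → posterior Normal(437/340, 88/425)
obs 8: x=-1 → posterior Normal(131/128, 11/60)
obs 9: x=1 → posterior Normal(437/428, 88/535)
obs 10: x=-9/2 → posterior Normal(239/472, 44/295)
obs 11: x=-2 → posterior Normal(151/516, 88/645)
obs 12: x=6 → posterior Normal(83/112, 22/175)
obs 13: x=3/4 → posterior Normal(112/151, 88/755)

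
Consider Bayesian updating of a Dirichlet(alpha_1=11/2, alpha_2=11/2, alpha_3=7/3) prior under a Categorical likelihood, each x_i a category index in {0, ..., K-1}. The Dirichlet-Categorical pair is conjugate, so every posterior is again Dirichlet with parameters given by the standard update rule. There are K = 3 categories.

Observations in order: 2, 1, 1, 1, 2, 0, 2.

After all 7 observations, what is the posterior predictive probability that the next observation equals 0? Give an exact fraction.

obs 1: x=2 → posterior Dirichlet(11/2, 11/2, 10/3)
obs 2: x=1 → posterior Dirichlet(11/2, 13/2, 10/3)
obs 3: x=1 → posterior Dirichlet(11/2, 15/2, 10/3)
obs 4: x=1 → posterior Dirichlet(11/2, 17/2, 10/3)
obs 5: x=2 → posterior Dirichlet(11/2, 17/2, 13/3)
obs 6: x=0 → posterior Dirichlet(13/2, 17/2, 13/3)
obs 7: x=2 → posterior Dirichlet(13/2, 17/2, 16/3)

39/122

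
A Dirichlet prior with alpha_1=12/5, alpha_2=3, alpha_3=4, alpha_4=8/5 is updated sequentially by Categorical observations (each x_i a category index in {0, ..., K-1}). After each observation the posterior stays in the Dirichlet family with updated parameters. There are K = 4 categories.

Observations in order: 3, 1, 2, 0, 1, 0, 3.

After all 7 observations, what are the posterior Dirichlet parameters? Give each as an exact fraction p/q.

obs 1: x=3 → posterior Dirichlet(12/5, 3, 4, 13/5)
obs 2: x=1 → posterior Dirichlet(12/5, 4, 4, 13/5)
obs 3: x=2 → posterior Dirichlet(12/5, 4, 5, 13/5)
obs 4: x=0 → posterior Dirichlet(17/5, 4, 5, 13/5)
obs 5: x=1 → posterior Dirichlet(17/5, 5, 5, 13/5)
obs 6: x=0 → posterior Dirichlet(22/5, 5, 5, 13/5)
obs 7: x=3 → posterior Dirichlet(22/5, 5, 5, 18/5)

alpha_1=22/5, alpha_2=5, alpha_3=5, alpha_4=18/5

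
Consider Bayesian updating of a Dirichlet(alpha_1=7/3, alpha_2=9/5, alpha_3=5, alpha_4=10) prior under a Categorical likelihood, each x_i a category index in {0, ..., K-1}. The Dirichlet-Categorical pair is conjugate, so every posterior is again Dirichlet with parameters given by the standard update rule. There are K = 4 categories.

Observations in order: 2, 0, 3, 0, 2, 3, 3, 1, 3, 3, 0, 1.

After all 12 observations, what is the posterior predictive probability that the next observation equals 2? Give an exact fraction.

105/467

obs 1: x=2 → posterior Dirichlet(7/3, 9/5, 6, 10)
obs 2: x=0 → posterior Dirichlet(10/3, 9/5, 6, 10)
obs 3: x=3 → posterior Dirichlet(10/3, 9/5, 6, 11)
obs 4: x=0 → posterior Dirichlet(13/3, 9/5, 6, 11)
obs 5: x=2 → posterior Dirichlet(13/3, 9/5, 7, 11)
obs 6: x=3 → posterior Dirichlet(13/3, 9/5, 7, 12)
obs 7: x=3 → posterior Dirichlet(13/3, 9/5, 7, 13)
obs 8: x=1 → posterior Dirichlet(13/3, 14/5, 7, 13)
obs 9: x=3 → posterior Dirichlet(13/3, 14/5, 7, 14)
obs 10: x=3 → posterior Dirichlet(13/3, 14/5, 7, 15)
obs 11: x=0 → posterior Dirichlet(16/3, 14/5, 7, 15)
obs 12: x=1 → posterior Dirichlet(16/3, 19/5, 7, 15)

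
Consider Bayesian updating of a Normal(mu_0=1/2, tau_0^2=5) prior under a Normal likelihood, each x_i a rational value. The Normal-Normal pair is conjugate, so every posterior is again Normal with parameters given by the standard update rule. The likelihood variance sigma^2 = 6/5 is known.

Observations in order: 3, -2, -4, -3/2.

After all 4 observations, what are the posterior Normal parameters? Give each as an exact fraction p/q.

mu_0=-219/212, tau_0^2=15/53

obs 1: x=3 → posterior Normal(78/31, 30/31)
obs 2: x=-2 → posterior Normal(1/2, 15/28)
obs 3: x=-4 → posterior Normal(-8/9, 10/27)
obs 4: x=-3/2 → posterior Normal(-219/212, 15/53)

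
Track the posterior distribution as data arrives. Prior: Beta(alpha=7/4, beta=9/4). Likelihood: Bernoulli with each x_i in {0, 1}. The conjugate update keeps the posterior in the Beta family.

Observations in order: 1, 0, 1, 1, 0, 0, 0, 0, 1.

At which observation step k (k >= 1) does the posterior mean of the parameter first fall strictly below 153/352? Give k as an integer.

obs 1: x=1 → posterior Beta(11/4, 9/4)
obs 2: x=0 → posterior Beta(11/4, 13/4)
obs 3: x=1 → posterior Beta(15/4, 13/4)
obs 4: x=1 → posterior Beta(19/4, 13/4)
obs 5: x=0 → posterior Beta(19/4, 17/4)
obs 6: x=0 → posterior Beta(19/4, 21/4)
obs 7: x=0 → posterior Beta(19/4, 25/4)
obs 8: x=0 → posterior Beta(19/4, 29/4)
obs 9: x=1 → posterior Beta(23/4, 29/4)

k = 7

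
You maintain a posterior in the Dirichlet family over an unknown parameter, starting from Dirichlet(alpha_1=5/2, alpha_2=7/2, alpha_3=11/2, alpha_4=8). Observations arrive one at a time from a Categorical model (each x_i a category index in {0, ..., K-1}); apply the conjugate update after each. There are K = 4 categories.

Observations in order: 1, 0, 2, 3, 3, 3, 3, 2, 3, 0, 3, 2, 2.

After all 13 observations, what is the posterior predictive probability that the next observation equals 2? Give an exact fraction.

obs 1: x=1 → posterior Dirichlet(5/2, 9/2, 11/2, 8)
obs 2: x=0 → posterior Dirichlet(7/2, 9/2, 11/2, 8)
obs 3: x=2 → posterior Dirichlet(7/2, 9/2, 13/2, 8)
obs 4: x=3 → posterior Dirichlet(7/2, 9/2, 13/2, 9)
obs 5: x=3 → posterior Dirichlet(7/2, 9/2, 13/2, 10)
obs 6: x=3 → posterior Dirichlet(7/2, 9/2, 13/2, 11)
obs 7: x=3 → posterior Dirichlet(7/2, 9/2, 13/2, 12)
obs 8: x=2 → posterior Dirichlet(7/2, 9/2, 15/2, 12)
obs 9: x=3 → posterior Dirichlet(7/2, 9/2, 15/2, 13)
obs 10: x=0 → posterior Dirichlet(9/2, 9/2, 15/2, 13)
obs 11: x=3 → posterior Dirichlet(9/2, 9/2, 15/2, 14)
obs 12: x=2 → posterior Dirichlet(9/2, 9/2, 17/2, 14)
obs 13: x=2 → posterior Dirichlet(9/2, 9/2, 19/2, 14)

19/65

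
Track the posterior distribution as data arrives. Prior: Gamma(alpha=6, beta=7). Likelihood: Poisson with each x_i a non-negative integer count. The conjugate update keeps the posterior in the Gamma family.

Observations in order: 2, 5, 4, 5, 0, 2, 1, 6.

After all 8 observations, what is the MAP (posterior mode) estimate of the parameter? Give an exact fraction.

obs 1: x=2 → posterior Gamma(8, 8)
obs 2: x=5 → posterior Gamma(13, 9)
obs 3: x=4 → posterior Gamma(17, 10)
obs 4: x=5 → posterior Gamma(22, 11)
obs 5: x=0 → posterior Gamma(22, 12)
obs 6: x=2 → posterior Gamma(24, 13)
obs 7: x=1 → posterior Gamma(25, 14)
obs 8: x=6 → posterior Gamma(31, 15)

2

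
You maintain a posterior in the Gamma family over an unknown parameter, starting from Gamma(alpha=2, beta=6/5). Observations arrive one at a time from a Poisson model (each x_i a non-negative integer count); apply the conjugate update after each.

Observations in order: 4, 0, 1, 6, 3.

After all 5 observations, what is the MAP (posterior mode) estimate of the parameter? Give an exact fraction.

obs 1: x=4 → posterior Gamma(6, 11/5)
obs 2: x=0 → posterior Gamma(6, 16/5)
obs 3: x=1 → posterior Gamma(7, 21/5)
obs 4: x=6 → posterior Gamma(13, 26/5)
obs 5: x=3 → posterior Gamma(16, 31/5)

75/31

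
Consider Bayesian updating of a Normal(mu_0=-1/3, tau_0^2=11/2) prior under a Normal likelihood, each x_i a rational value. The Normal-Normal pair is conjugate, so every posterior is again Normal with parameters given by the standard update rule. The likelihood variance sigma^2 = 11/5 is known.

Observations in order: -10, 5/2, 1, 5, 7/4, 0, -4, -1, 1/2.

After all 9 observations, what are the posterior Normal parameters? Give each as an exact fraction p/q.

mu_0=-263/564, tau_0^2=11/47

obs 1: x=-10 → posterior Normal(-152/21, 11/7)
obs 2: x=5/2 → posterior Normal(-229/72, 11/12)
obs 3: x=1 → posterior Normal(-199/102, 11/17)
obs 4: x=5 → posterior Normal(-49/132, 1/2)
obs 5: x=7/4 → posterior Normal(7/324, 11/27)
obs 6: x=0 → posterior Normal(7/384, 11/32)
obs 7: x=-4 → posterior Normal(-233/444, 11/37)
obs 8: x=-1 → posterior Normal(-293/504, 11/42)
obs 9: x=1/2 → posterior Normal(-263/564, 11/47)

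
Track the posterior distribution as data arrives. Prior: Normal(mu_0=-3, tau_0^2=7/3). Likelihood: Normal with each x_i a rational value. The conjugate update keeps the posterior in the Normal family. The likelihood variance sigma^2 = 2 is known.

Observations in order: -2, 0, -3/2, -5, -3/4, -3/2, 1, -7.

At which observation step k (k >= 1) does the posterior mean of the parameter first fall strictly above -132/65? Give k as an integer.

k = 2

obs 1: x=-2 → posterior Normal(-32/13, 14/13)
obs 2: x=0 → posterior Normal(-8/5, 7/10)
obs 3: x=-3/2 → posterior Normal(-85/54, 14/27)
obs 4: x=-5 → posterior Normal(-155/68, 7/17)
obs 5: x=-3/4 → posterior Normal(-331/164, 14/41)
obs 6: x=-3/2 → posterior Normal(-373/192, 7/24)
obs 7: x=1 → posterior Normal(-69/44, 14/55)
obs 8: x=-7 → posterior Normal(-541/248, 7/31)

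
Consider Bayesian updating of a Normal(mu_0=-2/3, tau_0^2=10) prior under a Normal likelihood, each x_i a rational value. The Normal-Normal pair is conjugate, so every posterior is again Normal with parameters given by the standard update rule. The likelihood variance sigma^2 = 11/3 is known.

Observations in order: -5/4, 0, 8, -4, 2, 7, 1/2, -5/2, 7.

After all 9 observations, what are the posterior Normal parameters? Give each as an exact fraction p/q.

mu_0=2971/1686, tau_0^2=110/281

obs 1: x=-5/4 → posterior Normal(-269/246, 110/41)
obs 2: x=0 → posterior Normal(-269/426, 110/71)
obs 3: x=8 → posterior Normal(1171/606, 110/101)
obs 4: x=-4 → posterior Normal(451/786, 110/131)
obs 5: x=2 → posterior Normal(811/966, 110/161)
obs 6: x=7 → posterior Normal(2071/1146, 110/191)
obs 7: x=1/2 → posterior Normal(2161/1326, 110/221)
obs 8: x=-5/2 → posterior Normal(1711/1506, 110/251)
obs 9: x=7 → posterior Normal(2971/1686, 110/281)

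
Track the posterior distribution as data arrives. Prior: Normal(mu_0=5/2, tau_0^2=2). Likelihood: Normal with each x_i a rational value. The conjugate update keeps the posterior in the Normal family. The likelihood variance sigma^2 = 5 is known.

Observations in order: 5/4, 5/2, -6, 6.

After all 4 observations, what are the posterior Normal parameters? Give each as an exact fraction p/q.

obs 1: x=5/4 → posterior Normal(15/7, 10/7)
obs 2: x=5/2 → posterior Normal(20/9, 10/9)
obs 3: x=-6 → posterior Normal(8/11, 10/11)
obs 4: x=6 → posterior Normal(20/13, 10/13)

mu_0=20/13, tau_0^2=10/13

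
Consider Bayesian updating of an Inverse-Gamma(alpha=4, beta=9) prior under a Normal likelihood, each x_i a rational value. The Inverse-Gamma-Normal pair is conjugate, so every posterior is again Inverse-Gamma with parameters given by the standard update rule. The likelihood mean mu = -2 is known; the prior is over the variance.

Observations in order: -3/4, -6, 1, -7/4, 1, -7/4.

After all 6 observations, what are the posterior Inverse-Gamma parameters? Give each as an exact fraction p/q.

alpha=7, beta=859/32

obs 1: x=-3/4 → posterior Inverse-Gamma(9/2, 313/32)
obs 2: x=-6 → posterior Inverse-Gamma(5, 569/32)
obs 3: x=1 → posterior Inverse-Gamma(11/2, 713/32)
obs 4: x=-7/4 → posterior Inverse-Gamma(6, 357/16)
obs 5: x=1 → posterior Inverse-Gamma(13/2, 429/16)
obs 6: x=-7/4 → posterior Inverse-Gamma(7, 859/32)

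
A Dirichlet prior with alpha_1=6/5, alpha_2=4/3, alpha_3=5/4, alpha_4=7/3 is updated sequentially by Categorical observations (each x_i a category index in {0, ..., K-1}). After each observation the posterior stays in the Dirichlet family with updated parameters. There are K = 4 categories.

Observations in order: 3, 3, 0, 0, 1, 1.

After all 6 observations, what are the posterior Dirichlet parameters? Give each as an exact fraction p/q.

alpha_1=16/5, alpha_2=10/3, alpha_3=5/4, alpha_4=13/3

obs 1: x=3 → posterior Dirichlet(6/5, 4/3, 5/4, 10/3)
obs 2: x=3 → posterior Dirichlet(6/5, 4/3, 5/4, 13/3)
obs 3: x=0 → posterior Dirichlet(11/5, 4/3, 5/4, 13/3)
obs 4: x=0 → posterior Dirichlet(16/5, 4/3, 5/4, 13/3)
obs 5: x=1 → posterior Dirichlet(16/5, 7/3, 5/4, 13/3)
obs 6: x=1 → posterior Dirichlet(16/5, 10/3, 5/4, 13/3)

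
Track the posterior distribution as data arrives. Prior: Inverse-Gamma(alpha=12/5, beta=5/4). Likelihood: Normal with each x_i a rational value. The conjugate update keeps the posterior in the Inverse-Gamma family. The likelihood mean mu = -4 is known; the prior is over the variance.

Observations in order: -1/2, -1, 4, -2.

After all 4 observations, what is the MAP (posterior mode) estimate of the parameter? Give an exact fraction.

1835/216

obs 1: x=-1/2 → posterior Inverse-Gamma(29/10, 59/8)
obs 2: x=-1 → posterior Inverse-Gamma(17/5, 95/8)
obs 3: x=4 → posterior Inverse-Gamma(39/10, 351/8)
obs 4: x=-2 → posterior Inverse-Gamma(22/5, 367/8)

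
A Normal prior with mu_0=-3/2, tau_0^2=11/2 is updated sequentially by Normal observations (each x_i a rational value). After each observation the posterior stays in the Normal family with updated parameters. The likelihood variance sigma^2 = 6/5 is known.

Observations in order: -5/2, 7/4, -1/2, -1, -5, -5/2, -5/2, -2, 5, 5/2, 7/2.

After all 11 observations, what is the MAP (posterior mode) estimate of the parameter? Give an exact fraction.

obs 1: x=-5/2 → posterior Normal(-311/134, 66/67)
obs 2: x=7/4 → posterior Normal(-237/488, 33/61)
obs 3: x=-1/2 → posterior Normal(-347/708, 22/59)
obs 4: x=-1 → posterior Normal(-567/928, 33/116)
obs 5: x=-5 → posterior Normal(-1667/1148, 66/287)
obs 6: x=-5/2 → posterior Normal(-739/456, 11/57)
obs 7: x=-5/2 → posterior Normal(-2767/1588, 66/397)
obs 8: x=-2 → posterior Normal(-3207/1808, 33/226)
obs 9: x=5 → posterior Normal(-2107/2028, 22/169)
obs 10: x=5/2 → posterior Normal(-1557/2248, 33/281)
obs 11: x=7/2 → posterior Normal(-787/2468, 66/617)

-787/2468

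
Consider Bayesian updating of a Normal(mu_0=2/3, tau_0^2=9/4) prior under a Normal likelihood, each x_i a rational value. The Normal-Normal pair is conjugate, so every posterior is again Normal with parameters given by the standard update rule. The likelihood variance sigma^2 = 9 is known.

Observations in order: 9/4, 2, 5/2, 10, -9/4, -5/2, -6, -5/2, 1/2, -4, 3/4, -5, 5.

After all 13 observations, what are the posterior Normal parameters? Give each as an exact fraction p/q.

obs 1: x=9/4 → posterior Normal(59/60, 9/5)
obs 2: x=2 → posterior Normal(83/72, 3/2)
obs 3: x=5/2 → posterior Normal(113/84, 9/7)
obs 4: x=10 → posterior Normal(233/96, 9/8)
obs 5: x=-9/4 → posterior Normal(103/54, 1)
obs 6: x=-5/2 → posterior Normal(22/15, 9/10)
obs 7: x=-6 → posterior Normal(26/33, 9/11)
obs 8: x=-5/2 → posterior Normal(37/72, 3/4)
obs 9: x=1/2 → posterior Normal(20/39, 9/13)
obs 10: x=-4 → posterior Normal(4/21, 9/14)
obs 11: x=3/4 → posterior Normal(41/180, 3/5)
obs 12: x=-5 → posterior Normal(-19/192, 9/16)
obs 13: x=5 → posterior Normal(41/204, 9/17)

mu_0=41/204, tau_0^2=9/17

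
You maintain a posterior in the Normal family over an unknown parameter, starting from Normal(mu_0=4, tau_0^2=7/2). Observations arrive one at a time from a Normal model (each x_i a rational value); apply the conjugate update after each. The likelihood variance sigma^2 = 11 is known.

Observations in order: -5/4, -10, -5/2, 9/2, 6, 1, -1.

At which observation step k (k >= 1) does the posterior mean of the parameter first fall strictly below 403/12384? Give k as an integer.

k = 3

obs 1: x=-5/4 → posterior Normal(317/116, 77/29)
obs 2: x=-10 → posterior Normal(37/144, 77/36)
obs 3: x=-5/2 → posterior Normal(-33/172, 77/43)
obs 4: x=9/2 → posterior Normal(93/200, 77/50)
obs 5: x=6 → posterior Normal(87/76, 77/57)
obs 6: x=1 → posterior Normal(289/256, 77/64)
obs 7: x=-1 → posterior Normal(261/284, 77/71)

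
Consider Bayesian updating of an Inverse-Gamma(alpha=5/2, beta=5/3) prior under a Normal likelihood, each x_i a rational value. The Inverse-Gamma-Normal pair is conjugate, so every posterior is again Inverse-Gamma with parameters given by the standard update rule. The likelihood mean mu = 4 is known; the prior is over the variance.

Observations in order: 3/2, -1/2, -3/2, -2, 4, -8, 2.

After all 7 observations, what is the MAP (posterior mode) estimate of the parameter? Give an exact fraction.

obs 1: x=3/2 → posterior Inverse-Gamma(3, 115/24)
obs 2: x=-1/2 → posterior Inverse-Gamma(7/2, 179/12)
obs 3: x=-3/2 → posterior Inverse-Gamma(4, 721/24)
obs 4: x=-2 → posterior Inverse-Gamma(9/2, 1153/24)
obs 5: x=4 → posterior Inverse-Gamma(5, 1153/24)
obs 6: x=-8 → posterior Inverse-Gamma(11/2, 2881/24)
obs 7: x=2 → posterior Inverse-Gamma(6, 2929/24)

2929/168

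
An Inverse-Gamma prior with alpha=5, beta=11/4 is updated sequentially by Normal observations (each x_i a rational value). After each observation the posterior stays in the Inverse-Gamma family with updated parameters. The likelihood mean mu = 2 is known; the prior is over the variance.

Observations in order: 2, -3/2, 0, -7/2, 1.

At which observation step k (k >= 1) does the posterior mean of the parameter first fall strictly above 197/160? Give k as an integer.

k = 2

obs 1: x=2 → posterior Inverse-Gamma(11/2, 11/4)
obs 2: x=-3/2 → posterior Inverse-Gamma(6, 71/8)
obs 3: x=0 → posterior Inverse-Gamma(13/2, 87/8)
obs 4: x=-7/2 → posterior Inverse-Gamma(7, 26)
obs 5: x=1 → posterior Inverse-Gamma(15/2, 53/2)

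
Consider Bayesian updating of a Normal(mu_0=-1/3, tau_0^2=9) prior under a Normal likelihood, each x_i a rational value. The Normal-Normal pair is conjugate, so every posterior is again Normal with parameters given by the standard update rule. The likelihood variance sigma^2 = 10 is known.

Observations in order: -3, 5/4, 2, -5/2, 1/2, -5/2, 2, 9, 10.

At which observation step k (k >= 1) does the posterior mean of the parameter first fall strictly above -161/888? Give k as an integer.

k = 3

obs 1: x=-3 → posterior Normal(-91/57, 90/19)
obs 2: x=5/4 → posterior Normal(-229/336, 45/14)
obs 3: x=2 → posterior Normal(-13/444, 90/37)
obs 4: x=-5/2 → posterior Normal(-283/552, 45/23)
obs 5: x=1/2 → posterior Normal(-229/660, 18/11)
obs 6: x=-5/2 → posterior Normal(-499/768, 45/32)
obs 7: x=2 → posterior Normal(-283/876, 90/73)
obs 8: x=9 → posterior Normal(689/984, 45/41)
obs 9: x=10 → posterior Normal(1769/1092, 90/91)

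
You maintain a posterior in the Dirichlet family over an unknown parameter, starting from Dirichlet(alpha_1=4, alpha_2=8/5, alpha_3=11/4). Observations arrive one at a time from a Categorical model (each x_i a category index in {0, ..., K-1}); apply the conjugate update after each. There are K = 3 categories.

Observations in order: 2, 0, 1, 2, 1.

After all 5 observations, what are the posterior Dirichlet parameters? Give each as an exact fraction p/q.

obs 1: x=2 → posterior Dirichlet(4, 8/5, 15/4)
obs 2: x=0 → posterior Dirichlet(5, 8/5, 15/4)
obs 3: x=1 → posterior Dirichlet(5, 13/5, 15/4)
obs 4: x=2 → posterior Dirichlet(5, 13/5, 19/4)
obs 5: x=1 → posterior Dirichlet(5, 18/5, 19/4)

alpha_1=5, alpha_2=18/5, alpha_3=19/4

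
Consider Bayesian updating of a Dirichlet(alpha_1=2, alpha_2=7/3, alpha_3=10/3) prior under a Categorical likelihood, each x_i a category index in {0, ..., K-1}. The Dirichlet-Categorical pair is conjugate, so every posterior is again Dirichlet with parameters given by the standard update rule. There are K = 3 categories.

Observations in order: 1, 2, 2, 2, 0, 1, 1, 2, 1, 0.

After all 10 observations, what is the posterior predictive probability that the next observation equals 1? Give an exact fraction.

19/53

obs 1: x=1 → posterior Dirichlet(2, 10/3, 10/3)
obs 2: x=2 → posterior Dirichlet(2, 10/3, 13/3)
obs 3: x=2 → posterior Dirichlet(2, 10/3, 16/3)
obs 4: x=2 → posterior Dirichlet(2, 10/3, 19/3)
obs 5: x=0 → posterior Dirichlet(3, 10/3, 19/3)
obs 6: x=1 → posterior Dirichlet(3, 13/3, 19/3)
obs 7: x=1 → posterior Dirichlet(3, 16/3, 19/3)
obs 8: x=2 → posterior Dirichlet(3, 16/3, 22/3)
obs 9: x=1 → posterior Dirichlet(3, 19/3, 22/3)
obs 10: x=0 → posterior Dirichlet(4, 19/3, 22/3)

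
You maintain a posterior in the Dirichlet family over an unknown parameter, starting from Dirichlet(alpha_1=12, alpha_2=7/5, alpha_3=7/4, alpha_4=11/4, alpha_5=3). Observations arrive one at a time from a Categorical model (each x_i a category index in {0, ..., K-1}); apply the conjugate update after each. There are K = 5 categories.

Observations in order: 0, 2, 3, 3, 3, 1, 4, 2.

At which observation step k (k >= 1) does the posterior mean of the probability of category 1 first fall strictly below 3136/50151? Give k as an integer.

k = 2

obs 1: x=0 → posterior Dirichlet(13, 7/5, 7/4, 11/4, 3)
obs 2: x=2 → posterior Dirichlet(13, 7/5, 11/4, 11/4, 3)
obs 3: x=3 → posterior Dirichlet(13, 7/5, 11/4, 15/4, 3)
obs 4: x=3 → posterior Dirichlet(13, 7/5, 11/4, 19/4, 3)
obs 5: x=3 → posterior Dirichlet(13, 7/5, 11/4, 23/4, 3)
obs 6: x=1 → posterior Dirichlet(13, 12/5, 11/4, 23/4, 3)
obs 7: x=4 → posterior Dirichlet(13, 12/5, 11/4, 23/4, 4)
obs 8: x=2 → posterior Dirichlet(13, 12/5, 15/4, 23/4, 4)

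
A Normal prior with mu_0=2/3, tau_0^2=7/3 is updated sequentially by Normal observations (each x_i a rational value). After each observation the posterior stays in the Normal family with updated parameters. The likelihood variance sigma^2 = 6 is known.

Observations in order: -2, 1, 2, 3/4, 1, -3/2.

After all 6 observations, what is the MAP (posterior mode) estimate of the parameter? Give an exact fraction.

obs 1: x=-2 → posterior Normal(-2/25, 42/25)
obs 2: x=1 → posterior Normal(5/32, 21/16)
obs 3: x=2 → posterior Normal(19/39, 14/13)
obs 4: x=3/4 → posterior Normal(97/184, 21/23)
obs 5: x=1 → posterior Normal(125/212, 42/53)
obs 6: x=-3/2 → posterior Normal(83/240, 7/10)

83/240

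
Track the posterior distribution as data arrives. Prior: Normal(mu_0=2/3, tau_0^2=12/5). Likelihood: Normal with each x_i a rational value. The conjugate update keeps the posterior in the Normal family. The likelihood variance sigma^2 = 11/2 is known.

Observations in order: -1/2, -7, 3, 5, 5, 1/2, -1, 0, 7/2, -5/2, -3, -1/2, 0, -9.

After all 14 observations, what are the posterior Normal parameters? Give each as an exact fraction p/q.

mu_0=-358/1173, tau_0^2=132/391

obs 1: x=-1/2 → posterior Normal(74/237, 132/79)
obs 2: x=-7 → posterior Normal(-430/309, 132/103)
obs 3: x=3 → posterior Normal(-214/381, 132/127)
obs 4: x=5 → posterior Normal(146/453, 132/151)
obs 5: x=5 → posterior Normal(506/525, 132/175)
obs 6: x=1/2 → posterior Normal(542/597, 132/199)
obs 7: x=-1 → posterior Normal(470/669, 132/223)
obs 8: x=0 → posterior Normal(470/741, 132/247)
obs 9: x=7/2 → posterior Normal(722/813, 132/271)
obs 10: x=-5/2 → posterior Normal(542/885, 132/295)
obs 11: x=-3 → posterior Normal(326/957, 12/29)
obs 12: x=-1/2 → posterior Normal(290/1029, 132/343)
obs 13: x=0 → posterior Normal(290/1101, 132/367)
obs 14: x=-9 → posterior Normal(-358/1173, 132/391)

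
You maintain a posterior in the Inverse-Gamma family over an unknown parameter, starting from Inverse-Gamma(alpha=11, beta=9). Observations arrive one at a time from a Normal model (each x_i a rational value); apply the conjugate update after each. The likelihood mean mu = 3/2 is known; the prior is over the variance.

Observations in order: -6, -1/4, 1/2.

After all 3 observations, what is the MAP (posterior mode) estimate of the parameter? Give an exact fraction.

1253/432

obs 1: x=-6 → posterior Inverse-Gamma(23/2, 297/8)
obs 2: x=-1/4 → posterior Inverse-Gamma(12, 1237/32)
obs 3: x=1/2 → posterior Inverse-Gamma(25/2, 1253/32)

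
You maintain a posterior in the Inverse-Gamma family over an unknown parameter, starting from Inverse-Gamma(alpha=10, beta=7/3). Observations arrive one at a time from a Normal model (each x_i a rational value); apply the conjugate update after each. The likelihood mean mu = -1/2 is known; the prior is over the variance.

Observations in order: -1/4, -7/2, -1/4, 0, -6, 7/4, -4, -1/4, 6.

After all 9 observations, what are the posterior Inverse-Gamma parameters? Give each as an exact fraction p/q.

obs 1: x=-1/4 → posterior Inverse-Gamma(21/2, 227/96)
obs 2: x=-7/2 → posterior Inverse-Gamma(11, 659/96)
obs 3: x=-1/4 → posterior Inverse-Gamma(23/2, 331/48)
obs 4: x=0 → posterior Inverse-Gamma(12, 337/48)
obs 5: x=-6 → posterior Inverse-Gamma(25/2, 1063/48)
obs 6: x=7/4 → posterior Inverse-Gamma(13, 2369/96)
obs 7: x=-4 → posterior Inverse-Gamma(27/2, 2957/96)
obs 8: x=-1/4 → posterior Inverse-Gamma(14, 185/6)
obs 9: x=6 → posterior Inverse-Gamma(29/2, 1247/24)

alpha=29/2, beta=1247/24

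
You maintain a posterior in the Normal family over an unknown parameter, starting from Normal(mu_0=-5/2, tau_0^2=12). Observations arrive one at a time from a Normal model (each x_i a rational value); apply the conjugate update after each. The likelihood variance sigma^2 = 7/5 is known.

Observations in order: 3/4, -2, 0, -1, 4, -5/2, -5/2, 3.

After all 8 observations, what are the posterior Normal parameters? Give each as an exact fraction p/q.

obs 1: x=3/4 → posterior Normal(55/134, 84/67)
obs 2: x=-2 → posterior Normal(-185/254, 84/127)
obs 3: x=0 → posterior Normal(-185/374, 84/187)
obs 4: x=-1 → posterior Normal(-305/494, 84/247)
obs 5: x=4 → posterior Normal(175/614, 84/307)
obs 6: x=-5/2 → posterior Normal(-125/734, 84/367)
obs 7: x=-5/2 → posterior Normal(-425/854, 12/61)
obs 8: x=3 → posterior Normal(-65/974, 84/487)

mu_0=-65/974, tau_0^2=84/487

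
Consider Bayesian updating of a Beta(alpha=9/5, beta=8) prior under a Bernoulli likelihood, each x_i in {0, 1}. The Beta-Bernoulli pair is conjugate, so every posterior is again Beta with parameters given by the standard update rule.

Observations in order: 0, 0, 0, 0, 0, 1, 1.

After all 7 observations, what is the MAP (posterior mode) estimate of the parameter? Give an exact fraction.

7/37

obs 1: x=0 → posterior Beta(9/5, 9)
obs 2: x=0 → posterior Beta(9/5, 10)
obs 3: x=0 → posterior Beta(9/5, 11)
obs 4: x=0 → posterior Beta(9/5, 12)
obs 5: x=0 → posterior Beta(9/5, 13)
obs 6: x=1 → posterior Beta(14/5, 13)
obs 7: x=1 → posterior Beta(19/5, 13)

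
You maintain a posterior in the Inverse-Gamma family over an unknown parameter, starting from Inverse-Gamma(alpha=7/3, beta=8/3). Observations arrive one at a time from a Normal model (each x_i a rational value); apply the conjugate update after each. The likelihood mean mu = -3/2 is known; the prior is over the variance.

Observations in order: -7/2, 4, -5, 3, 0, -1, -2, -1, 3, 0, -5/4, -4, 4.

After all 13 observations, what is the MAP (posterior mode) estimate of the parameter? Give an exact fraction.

6439/944

obs 1: x=-7/2 → posterior Inverse-Gamma(17/6, 14/3)
obs 2: x=4 → posterior Inverse-Gamma(10/3, 475/24)
obs 3: x=-5 → posterior Inverse-Gamma(23/6, 311/12)
obs 4: x=3 → posterior Inverse-Gamma(13/3, 865/24)
obs 5: x=0 → posterior Inverse-Gamma(29/6, 223/6)
obs 6: x=-1 → posterior Inverse-Gamma(16/3, 895/24)
obs 7: x=-2 → posterior Inverse-Gamma(35/6, 449/12)
obs 8: x=-1 → posterior Inverse-Gamma(19/3, 901/24)
obs 9: x=3 → posterior Inverse-Gamma(41/6, 143/3)
obs 10: x=0 → posterior Inverse-Gamma(22/3, 1171/24)
obs 11: x=-5/4 → posterior Inverse-Gamma(47/6, 4687/96)
obs 12: x=-4 → posterior Inverse-Gamma(25/3, 4987/96)
obs 13: x=4 → posterior Inverse-Gamma(53/6, 6439/96)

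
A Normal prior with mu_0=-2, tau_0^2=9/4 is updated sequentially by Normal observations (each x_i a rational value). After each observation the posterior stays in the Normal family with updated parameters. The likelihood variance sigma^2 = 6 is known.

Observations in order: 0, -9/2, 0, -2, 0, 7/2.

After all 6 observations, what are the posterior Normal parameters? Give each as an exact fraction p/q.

mu_0=-25/26, tau_0^2=9/13

obs 1: x=0 → posterior Normal(-16/11, 18/11)
obs 2: x=-9/2 → posterior Normal(-59/28, 9/7)
obs 3: x=0 → posterior Normal(-59/34, 18/17)
obs 4: x=-2 → posterior Normal(-71/40, 9/10)
obs 5: x=0 → posterior Normal(-71/46, 18/23)
obs 6: x=7/2 → posterior Normal(-25/26, 9/13)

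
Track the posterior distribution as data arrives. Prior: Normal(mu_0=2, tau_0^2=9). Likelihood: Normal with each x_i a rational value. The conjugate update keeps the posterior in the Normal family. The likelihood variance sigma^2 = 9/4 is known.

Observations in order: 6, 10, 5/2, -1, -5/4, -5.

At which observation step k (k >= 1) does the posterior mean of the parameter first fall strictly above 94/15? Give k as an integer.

k = 2

obs 1: x=6 → posterior Normal(26/5, 9/5)
obs 2: x=10 → posterior Normal(22/3, 1)
obs 3: x=5/2 → posterior Normal(76/13, 9/13)
obs 4: x=-1 → posterior Normal(72/17, 9/17)
obs 5: x=-5/4 → posterior Normal(67/21, 3/7)
obs 6: x=-5 → posterior Normal(47/25, 9/25)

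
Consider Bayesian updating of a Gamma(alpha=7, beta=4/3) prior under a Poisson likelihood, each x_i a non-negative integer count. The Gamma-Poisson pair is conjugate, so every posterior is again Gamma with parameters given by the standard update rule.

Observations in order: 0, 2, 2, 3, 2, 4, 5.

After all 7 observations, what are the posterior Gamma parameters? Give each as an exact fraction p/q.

alpha=25, beta=25/3

obs 1: x=0 → posterior Gamma(7, 7/3)
obs 2: x=2 → posterior Gamma(9, 10/3)
obs 3: x=2 → posterior Gamma(11, 13/3)
obs 4: x=3 → posterior Gamma(14, 16/3)
obs 5: x=2 → posterior Gamma(16, 19/3)
obs 6: x=4 → posterior Gamma(20, 22/3)
obs 7: x=5 → posterior Gamma(25, 25/3)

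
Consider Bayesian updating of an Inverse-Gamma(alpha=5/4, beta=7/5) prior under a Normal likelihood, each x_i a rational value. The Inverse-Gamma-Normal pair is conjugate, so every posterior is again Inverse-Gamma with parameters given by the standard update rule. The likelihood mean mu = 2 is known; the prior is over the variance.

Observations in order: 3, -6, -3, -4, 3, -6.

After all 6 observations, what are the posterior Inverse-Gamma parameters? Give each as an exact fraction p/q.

alpha=17/4, beta=969/10

obs 1: x=3 → posterior Inverse-Gamma(7/4, 19/10)
obs 2: x=-6 → posterior Inverse-Gamma(9/4, 339/10)
obs 3: x=-3 → posterior Inverse-Gamma(11/4, 232/5)
obs 4: x=-4 → posterior Inverse-Gamma(13/4, 322/5)
obs 5: x=3 → posterior Inverse-Gamma(15/4, 649/10)
obs 6: x=-6 → posterior Inverse-Gamma(17/4, 969/10)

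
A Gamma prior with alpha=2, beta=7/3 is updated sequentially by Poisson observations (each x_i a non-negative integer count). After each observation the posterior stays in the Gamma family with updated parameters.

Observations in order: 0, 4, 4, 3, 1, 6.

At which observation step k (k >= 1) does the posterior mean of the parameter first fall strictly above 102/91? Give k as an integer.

k = 2

obs 1: x=0 → posterior Gamma(2, 10/3)
obs 2: x=4 → posterior Gamma(6, 13/3)
obs 3: x=4 → posterior Gamma(10, 16/3)
obs 4: x=3 → posterior Gamma(13, 19/3)
obs 5: x=1 → posterior Gamma(14, 22/3)
obs 6: x=6 → posterior Gamma(20, 25/3)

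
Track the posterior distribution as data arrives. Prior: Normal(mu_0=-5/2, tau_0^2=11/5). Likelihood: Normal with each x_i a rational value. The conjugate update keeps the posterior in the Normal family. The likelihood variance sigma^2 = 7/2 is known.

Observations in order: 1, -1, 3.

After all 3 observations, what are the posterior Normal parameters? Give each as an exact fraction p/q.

mu_0=-43/202, tau_0^2=77/101

obs 1: x=1 → posterior Normal(-131/114, 77/57)
obs 2: x=-1 → posterior Normal(-175/158, 77/79)
obs 3: x=3 → posterior Normal(-43/202, 77/101)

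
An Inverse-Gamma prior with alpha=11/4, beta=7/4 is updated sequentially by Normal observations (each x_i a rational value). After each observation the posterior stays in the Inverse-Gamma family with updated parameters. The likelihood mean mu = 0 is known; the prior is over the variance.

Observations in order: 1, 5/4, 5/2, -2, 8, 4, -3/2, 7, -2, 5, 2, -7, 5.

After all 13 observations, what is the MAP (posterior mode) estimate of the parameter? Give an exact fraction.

obs 1: x=1 → posterior Inverse-Gamma(13/4, 9/4)
obs 2: x=5/4 → posterior Inverse-Gamma(15/4, 97/32)
obs 3: x=5/2 → posterior Inverse-Gamma(17/4, 197/32)
obs 4: x=-2 → posterior Inverse-Gamma(19/4, 261/32)
obs 5: x=8 → posterior Inverse-Gamma(21/4, 1285/32)
obs 6: x=4 → posterior Inverse-Gamma(23/4, 1541/32)
obs 7: x=-3/2 → posterior Inverse-Gamma(25/4, 1577/32)
obs 8: x=7 → posterior Inverse-Gamma(27/4, 2361/32)
obs 9: x=-2 → posterior Inverse-Gamma(29/4, 2425/32)
obs 10: x=5 → posterior Inverse-Gamma(31/4, 2825/32)
obs 11: x=2 → posterior Inverse-Gamma(33/4, 2889/32)
obs 12: x=-7 → posterior Inverse-Gamma(35/4, 3673/32)
obs 13: x=5 → posterior Inverse-Gamma(37/4, 4073/32)

4073/328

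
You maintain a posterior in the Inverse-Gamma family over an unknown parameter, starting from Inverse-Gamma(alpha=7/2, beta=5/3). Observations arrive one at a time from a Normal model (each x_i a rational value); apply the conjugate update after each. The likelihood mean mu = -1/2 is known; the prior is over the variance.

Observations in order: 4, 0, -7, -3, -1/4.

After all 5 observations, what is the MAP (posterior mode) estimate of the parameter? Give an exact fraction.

obs 1: x=4 → posterior Inverse-Gamma(4, 283/24)
obs 2: x=0 → posterior Inverse-Gamma(9/2, 143/12)
obs 3: x=-7 → posterior Inverse-Gamma(5, 793/24)
obs 4: x=-3 → posterior Inverse-Gamma(11/2, 217/6)
obs 5: x=-1/4 → posterior Inverse-Gamma(6, 3475/96)

3475/672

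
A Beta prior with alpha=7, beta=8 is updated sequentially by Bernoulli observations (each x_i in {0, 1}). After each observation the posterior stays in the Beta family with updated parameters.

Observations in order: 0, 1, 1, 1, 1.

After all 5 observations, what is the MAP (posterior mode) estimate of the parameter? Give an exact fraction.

5/9

obs 1: x=0 → posterior Beta(7, 9)
obs 2: x=1 → posterior Beta(8, 9)
obs 3: x=1 → posterior Beta(9, 9)
obs 4: x=1 → posterior Beta(10, 9)
obs 5: x=1 → posterior Beta(11, 9)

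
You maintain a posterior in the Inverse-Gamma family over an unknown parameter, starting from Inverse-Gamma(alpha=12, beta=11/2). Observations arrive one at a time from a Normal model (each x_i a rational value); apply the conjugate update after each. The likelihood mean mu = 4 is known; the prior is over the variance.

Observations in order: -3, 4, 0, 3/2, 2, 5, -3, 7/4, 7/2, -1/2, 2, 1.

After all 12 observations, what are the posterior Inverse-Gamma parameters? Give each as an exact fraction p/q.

obs 1: x=-3 → posterior Inverse-Gamma(25/2, 30)
obs 2: x=4 → posterior Inverse-Gamma(13, 30)
obs 3: x=0 → posterior Inverse-Gamma(27/2, 38)
obs 4: x=3/2 → posterior Inverse-Gamma(14, 329/8)
obs 5: x=2 → posterior Inverse-Gamma(29/2, 345/8)
obs 6: x=5 → posterior Inverse-Gamma(15, 349/8)
obs 7: x=-3 → posterior Inverse-Gamma(31/2, 545/8)
obs 8: x=7/4 → posterior Inverse-Gamma(16, 2261/32)
obs 9: x=7/2 → posterior Inverse-Gamma(33/2, 2265/32)
obs 10: x=-1/2 → posterior Inverse-Gamma(17, 2589/32)
obs 11: x=2 → posterior Inverse-Gamma(35/2, 2653/32)
obs 12: x=1 → posterior Inverse-Gamma(18, 2797/32)

alpha=18, beta=2797/32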